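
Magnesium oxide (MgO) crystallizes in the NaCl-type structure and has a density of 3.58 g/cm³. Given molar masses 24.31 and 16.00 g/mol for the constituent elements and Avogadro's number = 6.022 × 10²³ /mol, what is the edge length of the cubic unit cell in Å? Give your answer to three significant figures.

4.21 Å

M(MgO) = 40.31 g/mol; Z = 4 formula units per cell.
a³ = Z·M/(N_A·ρ) = 4 × 40.31 / (6.022 × 10²³ × 3.58) = 7.479 × 10^-23 cm³, so a = 4.213 × 10^-8 cm = 4.21 Å.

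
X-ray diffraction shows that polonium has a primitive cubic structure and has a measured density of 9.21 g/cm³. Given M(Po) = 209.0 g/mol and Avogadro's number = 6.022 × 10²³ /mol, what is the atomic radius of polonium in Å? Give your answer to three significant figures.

For a simple cubic cell (Z = 1), a³ = Z·M/(N_A·ρ) = 1 × 209.0 / (6.022 × 10²³ × 9.210) = 3.768 × 10^-23 cm³, so a = 3.353 × 10^-8 cm = 3.353 Å.
Atoms touch along the cell edge, so a = 2r, so r = 0.5000 × a = 1.68 Å.

1.68 Å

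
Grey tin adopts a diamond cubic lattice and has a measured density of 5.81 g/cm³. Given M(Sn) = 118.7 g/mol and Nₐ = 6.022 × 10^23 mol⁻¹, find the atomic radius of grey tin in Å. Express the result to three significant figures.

For a diamond cubic cell (Z = 8), a³ = Z·M/(N_A·ρ) = 8 × 118.7 / (6.022 × 10²³ × 5.810) = 2.714 × 10^-22 cm³, so a = 6.475 × 10^-8 cm = 6.475 Å.
Nearest neighbors lie along the body diagonal with √3·a = 8r, so r = 0.2165 × a = 1.40 Å.

1.40 Å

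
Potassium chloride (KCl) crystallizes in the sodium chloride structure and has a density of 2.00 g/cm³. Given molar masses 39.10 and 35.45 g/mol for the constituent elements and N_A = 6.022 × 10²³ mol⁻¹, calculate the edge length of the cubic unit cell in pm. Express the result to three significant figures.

628 pm

M(KCl) = 74.55 g/mol; Z = 4 formula units per cell.
a³ = Z·M/(N_A·ρ) = 4 × 74.55 / (6.022 × 10²³ × 2.00) = 2.476 × 10^-22 cm³, so a = 6.279 × 10^-8 cm = 628 pm.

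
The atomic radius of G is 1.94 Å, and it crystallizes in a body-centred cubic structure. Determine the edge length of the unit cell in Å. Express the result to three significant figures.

In a BCC lattice, atoms touch along the body diagonal, so √3·a = 4r.
a = 4r/√3 = 4 × 1.94 / 1.7321 = 4.48 Å.

4.48 Å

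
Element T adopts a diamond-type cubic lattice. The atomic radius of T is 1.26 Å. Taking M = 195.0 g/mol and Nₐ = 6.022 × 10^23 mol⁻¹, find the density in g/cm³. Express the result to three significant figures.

13.1 g/cm³

In a diamond cubic lattice, nearest neighbors lie along the body diagonal with √3·a = 8r, giving a = 5.820 Å = 5.820 × 10^-8 cm.
With Z = 8, ρ = Z·M/(N_A·a³) = 8 × 195.0 / (6.022 × 10²³ × 1.971 × 10^-22) = 13.14 g/cm³.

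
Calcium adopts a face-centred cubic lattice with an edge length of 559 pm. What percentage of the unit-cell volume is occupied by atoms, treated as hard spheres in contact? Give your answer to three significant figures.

74.0%

In an FCC lattice atoms touch along the face diagonal, so √2·a = 4r, so r = 0.3536a = 197.6 pm.
Packing fraction = Z·(4/3)πr³ / a³ = 4 × (4/3)π × (197.6)³ / (559)³ = 0.7405 = 74.0%.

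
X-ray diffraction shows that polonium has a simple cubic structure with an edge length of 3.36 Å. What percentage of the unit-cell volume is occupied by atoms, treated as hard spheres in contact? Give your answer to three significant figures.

In a simple cubic lattice atoms touch along the cell edge, so a = 2r, so r = 0.5000a = 1.680 Å.
Packing fraction = Z·(4/3)πr³ / a³ = 1 × (4/3)π × (1.680)³ / (3.36)³ = 0.5236 = 52.4%.

52.4%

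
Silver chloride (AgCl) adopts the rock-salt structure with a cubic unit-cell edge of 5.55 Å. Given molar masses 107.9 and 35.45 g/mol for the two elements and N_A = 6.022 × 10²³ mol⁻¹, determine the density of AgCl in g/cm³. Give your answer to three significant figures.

5.57 g/cm³

The rock-salt structure contains Z = 4 formula units per cell; M(AgCl) = 107.9 + 35.45 = 143.35 g/mol.
a³ = (5.550 × 10^-8 cm)³ = 1.710 × 10^-22 cm³.
ρ = 4 × 143.35 / (6.022 × 10²³ × 1.710 × 10^-22) = 5.570 g/cm³.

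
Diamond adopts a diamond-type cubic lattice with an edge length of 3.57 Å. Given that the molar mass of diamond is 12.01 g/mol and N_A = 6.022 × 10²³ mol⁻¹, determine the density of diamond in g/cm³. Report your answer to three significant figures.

3.51 g/cm³

A diamond cubic unit cell contains Z = 8 atoms.
Cell volume: a³ = (3.57 Å)³ = (3.570 × 10^-8 cm)³ = 4.550 × 10^-23 cm³.
ρ = Z·M/(N_A·a³) = 8 × 12.01 / (6.022 × 10²³ × 4.550 × 10^-23) = 3.507 g/cm³.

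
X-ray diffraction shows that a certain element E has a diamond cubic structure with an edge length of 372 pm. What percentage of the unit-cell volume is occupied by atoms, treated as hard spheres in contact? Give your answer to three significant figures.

In a diamond cubic lattice nearest neighbors lie along the body diagonal with √3·a = 8r, so r = 0.2165a = 80.54 pm.
Packing fraction = Z·(4/3)πr³ / a³ = 8 × (4/3)π × (80.54)³ / (372)³ = 0.3401 = 34.0%.

34.0%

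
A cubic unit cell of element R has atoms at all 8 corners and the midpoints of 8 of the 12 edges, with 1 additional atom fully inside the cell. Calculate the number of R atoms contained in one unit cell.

Corner atoms are shared by 8 cells (1/8 each), edge atoms by 4 (1/4 each), interior atoms are unshared.
Net atoms = 8 × 1/8 + 8 × 1/4 + 1 = 1 + 2 + 1 = 4.

4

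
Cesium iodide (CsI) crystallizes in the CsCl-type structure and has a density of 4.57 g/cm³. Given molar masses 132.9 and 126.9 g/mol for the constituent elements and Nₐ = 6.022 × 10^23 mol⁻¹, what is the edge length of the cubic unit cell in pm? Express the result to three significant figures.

455 pm

M(CsI) = 259.8 g/mol; Z = 1 formula unit per cell.
a³ = Z·M/(N_A·ρ) = 1 × 259.8 / (6.022 × 10²³ × 4.57) = 9.440 × 10^-23 cm³, so a = 4.553 × 10^-8 cm = 455 pm.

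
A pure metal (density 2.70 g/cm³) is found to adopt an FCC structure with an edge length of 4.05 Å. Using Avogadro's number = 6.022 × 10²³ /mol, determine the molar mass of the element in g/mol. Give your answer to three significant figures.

An FCC cell has Z = 4 atoms; a = 4.050 × 10^-8 cm.
M = ρ·N_A·a³/Z = 2.70 × 6.022 × 10²³ × 6.643 × 10^-23 / 4 = 27.0 g/mol.

27.0 g/mol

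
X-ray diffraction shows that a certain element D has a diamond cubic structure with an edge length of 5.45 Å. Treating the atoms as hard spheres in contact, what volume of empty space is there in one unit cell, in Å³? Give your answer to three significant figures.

In a diamond cubic lattice nearest neighbors lie along the body diagonal with √3·a = 8r, so r = 0.2165a = 1.180 Å.
V_cell = a³ = 161.9 Å³; V_atoms = 8 × (4/3)πr³ = 55.05 Å³.
Empty space = 161.9 − 55.05 = 107 Å³.

107 Å³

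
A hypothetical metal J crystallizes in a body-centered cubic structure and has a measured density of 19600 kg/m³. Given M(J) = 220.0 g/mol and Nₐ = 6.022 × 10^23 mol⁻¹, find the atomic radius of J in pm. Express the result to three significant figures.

For a BCC cell (Z = 2), a³ = Z·M/(N_A·ρ) = 2 × 220.0 / (6.022 × 10²³ × 19.60) = 3.728 × 10^-23 cm³, so a = 3.341 × 10^-8 cm = 334.1 pm.
Atoms touch along the body diagonal, so √3·a = 4r, so r = 0.4330 × a = 145 pm.

145 pm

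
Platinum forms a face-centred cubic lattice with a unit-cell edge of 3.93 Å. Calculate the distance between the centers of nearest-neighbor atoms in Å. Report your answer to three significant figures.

In an FCC structure, atoms touch along the face diagonal, so √2·a = 4r; the nearest-neighbor distance equals 2r = 0.7071·a.
d = 0.7071 × 3.93 = 2.78 Å.

2.78 Å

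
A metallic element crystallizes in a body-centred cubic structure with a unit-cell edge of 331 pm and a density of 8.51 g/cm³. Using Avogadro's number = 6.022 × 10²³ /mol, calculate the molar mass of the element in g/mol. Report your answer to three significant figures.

92.9 g/mol

A BCC cell has Z = 2 atoms; a = 3.310 × 10^-8 cm.
M = ρ·N_A·a³/Z = 8.51 × 6.022 × 10²³ × 3.626 × 10^-23 / 2 = 92.9 g/mol.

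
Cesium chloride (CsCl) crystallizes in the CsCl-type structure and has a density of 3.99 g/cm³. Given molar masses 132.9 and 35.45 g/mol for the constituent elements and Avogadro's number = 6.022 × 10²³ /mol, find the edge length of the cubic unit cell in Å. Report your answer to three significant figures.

4.12 Å

M(CsCl) = 168.35 g/mol; Z = 1 formula unit per cell.
a³ = Z·M/(N_A·ρ) = 1 × 168.35 / (6.022 × 10²³ × 3.99) = 7.006 × 10^-23 cm³, so a = 4.123 × 10^-8 cm = 4.12 Å.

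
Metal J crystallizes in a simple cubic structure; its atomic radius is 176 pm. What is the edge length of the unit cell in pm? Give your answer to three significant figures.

352 pm

In a simple cubic lattice, atoms touch along the cell edge, so a = 2r.
a = 2r = 2 × 176 = 352 pm.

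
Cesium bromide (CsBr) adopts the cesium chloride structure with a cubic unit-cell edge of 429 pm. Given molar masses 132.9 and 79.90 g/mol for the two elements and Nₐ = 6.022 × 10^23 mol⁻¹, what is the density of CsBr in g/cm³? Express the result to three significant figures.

The cesium chloride structure contains Z = 1 formula unit per cell; M(CsBr) = 132.9 + 79.90 = 212.8 g/mol.
a³ = (4.290 × 10^-8 cm)³ = 7.895 × 10^-23 cm³.
ρ = 1 × 212.8 / (6.022 × 10²³ × 7.895 × 10^-23) = 4.476 g/cm³.

4.48 g/cm³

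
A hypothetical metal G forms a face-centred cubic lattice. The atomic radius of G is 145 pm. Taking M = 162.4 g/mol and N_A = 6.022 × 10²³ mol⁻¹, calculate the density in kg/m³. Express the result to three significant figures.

15600 kg/m³

In an FCC lattice, atoms touch along the face diagonal, so √2·a = 4r, giving a = 410.1 pm = 4.101 × 10^-8 cm.
With Z = 4, ρ = Z·M/(N_A·a³) = 4 × 162.4 / (6.022 × 10²³ × 6.898 × 10^-23) = 15.64 g/cm³ = 15600 kg/m³.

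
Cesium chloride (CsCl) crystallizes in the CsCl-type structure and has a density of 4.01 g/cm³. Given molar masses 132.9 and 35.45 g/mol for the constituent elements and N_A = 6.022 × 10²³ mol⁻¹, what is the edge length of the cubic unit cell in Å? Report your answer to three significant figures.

4.12 Å

M(CsCl) = 168.35 g/mol; Z = 1 formula unit per cell.
a³ = Z·M/(N_A·ρ) = 1 × 168.35 / (6.022 × 10²³ × 4.01) = 6.972 × 10^-23 cm³, so a = 4.116 × 10^-8 cm = 4.12 Å.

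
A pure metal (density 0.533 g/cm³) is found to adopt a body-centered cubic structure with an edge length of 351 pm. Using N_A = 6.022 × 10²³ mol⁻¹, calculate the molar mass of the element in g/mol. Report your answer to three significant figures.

6.94 g/mol

A BCC cell has Z = 2 atoms; a = 3.510 × 10^-8 cm.
M = ρ·N_A·a³/Z = 0.533 × 6.022 × 10²³ × 4.324 × 10^-23 / 2 = 6.94 g/mol.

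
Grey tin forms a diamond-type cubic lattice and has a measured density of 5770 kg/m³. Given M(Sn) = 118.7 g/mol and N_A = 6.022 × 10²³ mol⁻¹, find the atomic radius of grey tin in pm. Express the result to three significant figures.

For a diamond cubic cell (Z = 8), a³ = Z·M/(N_A·ρ) = 8 × 118.7 / (6.022 × 10²³ × 5.770) = 2.733 × 10^-22 cm³, so a = 6.489 × 10^-8 cm = 648.9 pm.
Nearest neighbors lie along the body diagonal with √3·a = 8r, so r = 0.2165 × a = 141 pm.

141 pm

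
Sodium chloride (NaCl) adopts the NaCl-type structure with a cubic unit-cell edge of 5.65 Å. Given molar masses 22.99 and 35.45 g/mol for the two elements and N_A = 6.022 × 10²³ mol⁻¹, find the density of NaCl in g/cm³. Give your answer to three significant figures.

2.15 g/cm³

The NaCl-type structure contains Z = 4 formula units per cell; M(NaCl) = 22.99 + 35.45 = 58.44 g/mol.
a³ = (5.650 × 10^-8 cm)³ = 1.804 × 10^-22 cm³.
ρ = 4 × 58.44 / (6.022 × 10²³ × 1.804 × 10^-22) = 2.152 g/cm³.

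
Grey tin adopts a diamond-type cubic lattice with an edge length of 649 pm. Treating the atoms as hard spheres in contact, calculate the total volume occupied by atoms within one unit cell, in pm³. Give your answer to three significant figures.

9.30 × 10^7 pm³

In a diamond cubic lattice nearest neighbors lie along the body diagonal with √3·a = 8r, so r = 0.2165a = 140.5 pm.
V_atoms = Z × (4/3)πr³ = 8 × (4/3)π × (140.5)³ = 9.30 × 10^7 pm³.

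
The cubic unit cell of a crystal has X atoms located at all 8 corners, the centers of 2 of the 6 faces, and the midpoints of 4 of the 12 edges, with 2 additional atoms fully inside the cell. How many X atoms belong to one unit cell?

5

Corner atoms are shared by 8 cells (1/8 each), face atoms by 2 (1/2 each), edge atoms by 4 (1/4 each), interior atoms are unshared.
Net atoms = 8 × 1/8 + 2 × 1/2 + 4 × 1/4 + 2 = 1 + 1 + 1 + 2 = 5.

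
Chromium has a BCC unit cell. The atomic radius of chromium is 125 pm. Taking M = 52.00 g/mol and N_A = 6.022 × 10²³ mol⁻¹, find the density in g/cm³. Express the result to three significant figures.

In a BCC lattice, atoms touch along the body diagonal, so √3·a = 4r, giving a = 288.7 pm = 2.887 × 10^-8 cm.
With Z = 2, ρ = Z·M/(N_A·a³) = 2 × 52.00 / (6.022 × 10²³ × 2.406 × 10^-23) = 7.179 g/cm³.

7.18 g/cm³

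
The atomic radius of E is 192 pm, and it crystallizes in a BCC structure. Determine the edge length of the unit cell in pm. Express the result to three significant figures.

443 pm

In a BCC lattice, atoms touch along the body diagonal, so √3·a = 4r.
a = 4r/√3 = 4 × 192 / 1.7321 = 443 pm.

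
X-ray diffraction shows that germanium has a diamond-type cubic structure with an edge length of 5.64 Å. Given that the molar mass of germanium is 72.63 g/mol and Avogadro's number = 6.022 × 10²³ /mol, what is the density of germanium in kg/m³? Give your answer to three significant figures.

A diamond cubic unit cell contains Z = 8 atoms.
Cell volume: a³ = (5.64 Å)³ = (5.640 × 10^-8 cm)³ = 1.794 × 10^-22 cm³.
ρ = Z·M/(N_A·a³) = 8 × 72.63 / (6.022 × 10²³ × 1.794 × 10^-22) = 5.378 g/cm³ = 5380 kg/m³.

5380 kg/m³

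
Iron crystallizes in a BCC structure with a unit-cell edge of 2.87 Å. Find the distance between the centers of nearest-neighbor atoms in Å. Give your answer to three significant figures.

In a BCC structure, atoms touch along the body diagonal, so √3·a = 4r; the nearest-neighbor distance equals 2r = 0.8660·a.
d = 0.8660 × 2.87 = 2.49 Å.

2.49 Å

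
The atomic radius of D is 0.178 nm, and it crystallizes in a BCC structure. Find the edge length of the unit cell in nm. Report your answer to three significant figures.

In a BCC lattice, atoms touch along the body diagonal, so √3·a = 4r.
a = 4r/√3 = 4 × 0.178 / 1.7321 = 0.411 nm.

0.411 nm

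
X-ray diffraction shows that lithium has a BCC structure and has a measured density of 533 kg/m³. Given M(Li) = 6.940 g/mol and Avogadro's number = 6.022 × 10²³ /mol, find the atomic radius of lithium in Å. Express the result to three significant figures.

For a BCC cell (Z = 2), a³ = Z·M/(N_A·ρ) = 2 × 6.940 / (6.022 × 10²³ × 0.5330) = 4.324 × 10^-23 cm³, so a = 3.510 × 10^-8 cm = 3.510 Å.
Atoms touch along the body diagonal, so √3·a = 4r, so r = 0.4330 × a = 1.52 Å.

1.52 Å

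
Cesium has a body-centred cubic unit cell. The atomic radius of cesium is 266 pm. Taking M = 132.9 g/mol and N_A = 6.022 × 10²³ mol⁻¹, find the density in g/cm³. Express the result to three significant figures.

In a BCC lattice, atoms touch along the body diagonal, so √3·a = 4r, giving a = 614.3 pm = 6.143 × 10^-8 cm.
With Z = 2, ρ = Z·M/(N_A·a³) = 2 × 132.9 / (6.022 × 10²³ × 2.318 × 10^-22) = 1.904 g/cm³.

1.90 g/cm³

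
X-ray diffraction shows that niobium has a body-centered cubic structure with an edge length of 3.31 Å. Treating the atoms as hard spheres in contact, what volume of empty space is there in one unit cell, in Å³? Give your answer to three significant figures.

In a BCC lattice atoms touch along the body diagonal, so √3·a = 4r, so r = 0.4330a = 1.433 Å.
V_cell = a³ = 36.26 Å³; V_atoms = 2 × (4/3)πr³ = 24.67 Å³.
Empty space = 36.26 − 24.67 = 11.6 Å³.

11.6 Å³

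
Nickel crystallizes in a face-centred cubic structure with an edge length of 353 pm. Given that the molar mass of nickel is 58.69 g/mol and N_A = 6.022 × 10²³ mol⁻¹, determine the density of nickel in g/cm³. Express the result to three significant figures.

An FCC unit cell contains Z = 4 atoms.
Cell volume: a³ = (353 pm)³ = (3.530 × 10^-8 cm)³ = 4.399 × 10^-23 cm³.
ρ = Z·M/(N_A·a³) = 4 × 58.69 / (6.022 × 10²³ × 4.399 × 10^-23) = 8.863 g/cm³.

8.86 g/cm³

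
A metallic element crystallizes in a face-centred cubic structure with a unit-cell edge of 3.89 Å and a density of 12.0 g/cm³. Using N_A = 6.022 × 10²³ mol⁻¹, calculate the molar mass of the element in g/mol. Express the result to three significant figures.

An FCC cell has Z = 4 atoms; a = 3.890 × 10^-8 cm.
M = ρ·N_A·a³/Z = 12.0 × 6.022 × 10²³ × 5.886 × 10^-23 / 4 = 106 g/mol.

106 g/mol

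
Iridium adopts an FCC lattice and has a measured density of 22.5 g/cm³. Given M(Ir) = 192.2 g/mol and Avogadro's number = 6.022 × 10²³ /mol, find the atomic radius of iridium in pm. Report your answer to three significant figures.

For an FCC cell (Z = 4), a³ = Z·M/(N_A·ρ) = 4 × 192.2 / (6.022 × 10²³ × 22.50) = 5.674 × 10^-23 cm³, so a = 3.843 × 10^-8 cm = 384.3 pm.
Atoms touch along the face diagonal, so √2·a = 4r, so r = 0.3536 × a = 136 pm.

136 pm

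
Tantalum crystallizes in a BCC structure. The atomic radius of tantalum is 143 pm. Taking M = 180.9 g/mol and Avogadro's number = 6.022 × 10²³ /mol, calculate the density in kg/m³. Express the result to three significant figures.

In a BCC lattice, atoms touch along the body diagonal, so √3·a = 4r, giving a = 330.2 pm = 3.302 × 10^-8 cm.
With Z = 2, ρ = Z·M/(N_A·a³) = 2 × 180.9 / (6.022 × 10²³ × 3.602 × 10^-23) = 16.68 g/cm³ = 16700 kg/m³.

16700 kg/m³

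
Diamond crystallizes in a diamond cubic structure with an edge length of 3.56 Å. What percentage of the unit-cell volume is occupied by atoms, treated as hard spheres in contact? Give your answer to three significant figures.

In a diamond cubic lattice nearest neighbors lie along the body diagonal with √3·a = 8r, so r = 0.2165a = 0.7708 Å.
Packing fraction = Z·(4/3)πr³ / a³ = 8 × (4/3)π × (0.7708)³ / (3.56)³ = 0.3401 = 34.0%.

34.0%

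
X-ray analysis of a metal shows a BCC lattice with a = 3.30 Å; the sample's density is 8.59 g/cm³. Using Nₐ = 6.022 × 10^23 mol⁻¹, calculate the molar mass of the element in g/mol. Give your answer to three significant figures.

92.9 g/mol

A BCC cell has Z = 2 atoms; a = 3.300 × 10^-8 cm.
M = ρ·N_A·a³/Z = 8.59 × 6.022 × 10²³ × 3.594 × 10^-23 / 2 = 92.9 g/mol.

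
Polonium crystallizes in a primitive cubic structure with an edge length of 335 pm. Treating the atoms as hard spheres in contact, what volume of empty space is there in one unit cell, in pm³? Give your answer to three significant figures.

In a simple cubic lattice atoms touch along the cell edge, so a = 2r, so r = 0.5000a = 167.5 pm.
V_cell = a³ = 3.760 × 10^7 pm³; V_atoms = 1 × (4/3)πr³ = 1.968 × 10^7 pm³.
Empty space = 3.760 × 10^7 − 1.968 × 10^7 = 1.79 × 10^7 pm³.

1.79 × 10^7 pm³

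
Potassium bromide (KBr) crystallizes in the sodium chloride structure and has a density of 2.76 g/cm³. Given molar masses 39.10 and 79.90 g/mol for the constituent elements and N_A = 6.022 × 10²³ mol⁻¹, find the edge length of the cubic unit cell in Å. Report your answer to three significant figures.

M(KBr) = 119.0 g/mol; Z = 4 formula units per cell.
a³ = Z·M/(N_A·ρ) = 4 × 119.0 / (6.022 × 10²³ × 2.76) = 2.864 × 10^-22 cm³, so a = 6.592 × 10^-8 cm = 6.59 Å.

6.59 Å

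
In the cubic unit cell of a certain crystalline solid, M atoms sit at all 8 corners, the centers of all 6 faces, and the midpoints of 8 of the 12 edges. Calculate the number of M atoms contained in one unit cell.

Corner atoms are shared by 8 cells (1/8 each), face atoms by 2 (1/2 each), edge atoms by 4 (1/4 each).
Net atoms = 8 × 1/8 + 6 × 1/2 + 8 × 1/4 = 1 + 3 + 2 = 6.

6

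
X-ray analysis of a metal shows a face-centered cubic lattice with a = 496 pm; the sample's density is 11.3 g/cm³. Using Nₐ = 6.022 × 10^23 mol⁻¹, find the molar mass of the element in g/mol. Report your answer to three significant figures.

An FCC cell has Z = 4 atoms; a = 4.960 × 10^-8 cm.
M = ρ·N_A·a³/Z = 11.3 × 6.022 × 10²³ × 1.220 × 10^-22 / 4 = 208 g/mol.

208 g/mol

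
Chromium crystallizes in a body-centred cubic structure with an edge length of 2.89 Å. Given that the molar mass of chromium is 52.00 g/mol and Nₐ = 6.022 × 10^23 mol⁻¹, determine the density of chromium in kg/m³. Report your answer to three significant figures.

7150 kg/m³

A BCC unit cell contains Z = 2 atoms.
Cell volume: a³ = (2.89 Å)³ = (2.890 × 10^-8 cm)³ = 2.414 × 10^-23 cm³.
ρ = Z·M/(N_A·a³) = 2 × 52.00 / (6.022 × 10²³ × 2.414 × 10^-23) = 7.155 g/cm³ = 7150 kg/m³.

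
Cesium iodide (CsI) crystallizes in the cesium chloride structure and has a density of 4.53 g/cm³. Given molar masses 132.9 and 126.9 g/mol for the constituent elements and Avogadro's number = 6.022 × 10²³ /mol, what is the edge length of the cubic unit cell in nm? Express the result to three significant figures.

0.457 nm

M(CsI) = 259.8 g/mol; Z = 1 formula unit per cell.
a³ = Z·M/(N_A·ρ) = 1 × 259.8 / (6.022 × 10²³ × 4.53) = 9.524 × 10^-23 cm³, so a = 4.567 × 10^-8 cm = 0.457 nm.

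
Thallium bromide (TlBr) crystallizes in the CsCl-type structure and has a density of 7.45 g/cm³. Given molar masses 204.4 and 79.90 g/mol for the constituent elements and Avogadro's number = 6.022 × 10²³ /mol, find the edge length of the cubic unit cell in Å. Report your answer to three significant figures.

M(TlBr) = 284.3 g/mol; Z = 1 formula unit per cell.
a³ = Z·M/(N_A·ρ) = 1 × 284.3 / (6.022 × 10²³ × 7.45) = 6.337 × 10^-23 cm³, so a = 3.987 × 10^-8 cm = 3.99 Å.

3.99 Å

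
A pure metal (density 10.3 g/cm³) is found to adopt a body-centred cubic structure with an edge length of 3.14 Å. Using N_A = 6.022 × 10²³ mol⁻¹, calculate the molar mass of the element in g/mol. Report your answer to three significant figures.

96.0 g/mol

A BCC cell has Z = 2 atoms; a = 3.140 × 10^-8 cm.
M = ρ·N_A·a³/Z = 10.3 × 6.022 × 10²³ × 3.096 × 10^-23 / 2 = 96.0 g/mol.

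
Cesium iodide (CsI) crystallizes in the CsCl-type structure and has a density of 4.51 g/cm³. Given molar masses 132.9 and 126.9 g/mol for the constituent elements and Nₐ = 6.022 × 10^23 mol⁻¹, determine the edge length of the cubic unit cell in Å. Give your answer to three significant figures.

4.57 Å

M(CsI) = 259.8 g/mol; Z = 1 formula unit per cell.
a³ = Z·M/(N_A·ρ) = 1 × 259.8 / (6.022 × 10²³ × 4.51) = 9.566 × 10^-23 cm³, so a = 4.573 × 10^-8 cm = 4.57 Å.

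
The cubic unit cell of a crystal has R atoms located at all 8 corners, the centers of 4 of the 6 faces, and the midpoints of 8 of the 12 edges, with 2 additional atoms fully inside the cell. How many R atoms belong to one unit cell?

7

Corner atoms are shared by 8 cells (1/8 each), face atoms by 2 (1/2 each), edge atoms by 4 (1/4 each), interior atoms are unshared.
Net atoms = 8 × 1/8 + 4 × 1/2 + 8 × 1/4 + 2 = 1 + 2 + 2 + 2 = 7.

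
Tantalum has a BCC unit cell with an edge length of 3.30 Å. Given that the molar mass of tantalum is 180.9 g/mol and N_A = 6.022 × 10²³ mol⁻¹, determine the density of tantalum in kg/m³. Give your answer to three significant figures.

A BCC unit cell contains Z = 2 atoms.
Cell volume: a³ = (3.30 Å)³ = (3.300 × 10^-8 cm)³ = 3.594 × 10^-23 cm³.
ρ = Z·M/(N_A·a³) = 2 × 180.9 / (6.022 × 10²³ × 3.594 × 10^-23) = 16.72 g/cm³ = 16700 kg/m³.

16700 kg/m³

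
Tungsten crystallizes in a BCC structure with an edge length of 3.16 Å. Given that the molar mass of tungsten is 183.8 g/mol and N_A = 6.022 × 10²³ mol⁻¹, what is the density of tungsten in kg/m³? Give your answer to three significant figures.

19300 kg/m³

A BCC unit cell contains Z = 2 atoms.
Cell volume: a³ = (3.16 Å)³ = (3.160 × 10^-8 cm)³ = 3.155 × 10^-23 cm³.
ρ = Z·M/(N_A·a³) = 2 × 183.8 / (6.022 × 10²³ × 3.155 × 10^-23) = 19.35 g/cm³ = 19300 kg/m³.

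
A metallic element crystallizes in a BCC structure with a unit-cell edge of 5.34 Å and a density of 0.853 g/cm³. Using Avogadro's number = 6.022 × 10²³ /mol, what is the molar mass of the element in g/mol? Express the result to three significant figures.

A BCC cell has Z = 2 atoms; a = 5.340 × 10^-8 cm.
M = ρ·N_A·a³/Z = 0.853 × 6.022 × 10²³ × 1.523 × 10^-22 / 2 = 39.1 g/mol.

39.1 g/mol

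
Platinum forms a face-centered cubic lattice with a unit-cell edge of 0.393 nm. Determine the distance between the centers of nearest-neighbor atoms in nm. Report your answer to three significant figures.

In an FCC structure, atoms touch along the face diagonal, so √2·a = 4r; the nearest-neighbor distance equals 2r = 0.7071·a.
d = 0.7071 × 0.393 = 0.278 nm.

0.278 nm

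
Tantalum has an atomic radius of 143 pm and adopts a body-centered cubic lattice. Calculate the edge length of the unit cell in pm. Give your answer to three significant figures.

330 pm

In a BCC lattice, atoms touch along the body diagonal, so √3·a = 4r.
a = 4r/√3 = 4 × 143 / 1.7321 = 330 pm.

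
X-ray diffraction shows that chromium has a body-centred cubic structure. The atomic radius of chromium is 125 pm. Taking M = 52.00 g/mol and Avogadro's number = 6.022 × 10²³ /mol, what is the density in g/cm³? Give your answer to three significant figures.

7.18 g/cm³

In a BCC lattice, atoms touch along the body diagonal, so √3·a = 4r, giving a = 288.7 pm = 2.887 × 10^-8 cm.
With Z = 2, ρ = Z·M/(N_A·a³) = 2 × 52.00 / (6.022 × 10²³ × 2.406 × 10^-23) = 7.179 g/cm³.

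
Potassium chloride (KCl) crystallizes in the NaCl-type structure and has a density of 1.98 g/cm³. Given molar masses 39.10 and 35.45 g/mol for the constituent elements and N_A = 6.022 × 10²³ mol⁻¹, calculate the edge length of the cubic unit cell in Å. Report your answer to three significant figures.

M(KCl) = 74.55 g/mol; Z = 4 formula units per cell.
a³ = Z·M/(N_A·ρ) = 4 × 74.55 / (6.022 × 10²³ × 1.98) = 2.501 × 10^-22 cm³, so a = 6.300 × 10^-8 cm = 6.30 Å.

6.30 Å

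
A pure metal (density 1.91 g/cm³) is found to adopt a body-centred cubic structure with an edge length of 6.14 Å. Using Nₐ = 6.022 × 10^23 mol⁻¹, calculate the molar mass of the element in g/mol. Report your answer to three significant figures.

A BCC cell has Z = 2 atoms; a = 6.140 × 10^-8 cm.
M = ρ·N_A·a³/Z = 1.91 × 6.022 × 10²³ × 2.315 × 10^-22 / 2 = 133 g/mol.

133 g/mol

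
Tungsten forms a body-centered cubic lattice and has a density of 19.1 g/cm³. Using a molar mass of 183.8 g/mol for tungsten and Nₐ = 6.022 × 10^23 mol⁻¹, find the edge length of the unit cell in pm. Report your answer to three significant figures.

With Z = 2 atoms per BCC cell, a³ = Z·M/(N_A·ρ) = 2 × 183.8 / (6.022 × 10²³ × 19.10 g/cm³) = 3.196 × 10^-23 cm³.
a = (3.196 × 10^-23)^(1/3) = 3.173 × 10^-8 cm = 317 pm.

317 pm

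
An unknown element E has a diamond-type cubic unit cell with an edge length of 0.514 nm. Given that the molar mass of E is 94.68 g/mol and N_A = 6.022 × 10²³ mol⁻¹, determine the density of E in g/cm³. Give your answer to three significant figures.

A diamond cubic unit cell contains Z = 8 atoms.
Cell volume: a³ = (0.514 nm)³ = (5.140 × 10^-8 cm)³ = 1.358 × 10^-22 cm³.
ρ = Z·M/(N_A·a³) = 8 × 94.68 / (6.022 × 10²³ × 1.358 × 10^-22) = 9.262 g/cm³.

9.26 g/cm³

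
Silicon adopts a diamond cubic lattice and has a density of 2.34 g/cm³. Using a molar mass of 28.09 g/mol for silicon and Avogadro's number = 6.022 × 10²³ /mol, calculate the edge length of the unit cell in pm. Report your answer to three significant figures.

With Z = 8 atoms per diamond cubic cell, a³ = Z·M/(N_A·ρ) = 8 × 28.09 / (6.022 × 10²³ × 2.340 g/cm³) = 1.595 × 10^-22 cm³.
a = (1.595 × 10^-22)^(1/3) = 5.423 × 10^-8 cm = 542 pm.

542 pm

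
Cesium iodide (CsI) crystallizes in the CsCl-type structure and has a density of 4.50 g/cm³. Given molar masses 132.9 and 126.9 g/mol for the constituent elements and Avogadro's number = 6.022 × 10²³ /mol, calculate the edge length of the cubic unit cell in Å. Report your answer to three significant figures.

4.58 Å

M(CsI) = 259.8 g/mol; Z = 1 formula unit per cell.
a³ = Z·M/(N_A·ρ) = 1 × 259.8 / (6.022 × 10²³ × 4.50) = 9.587 × 10^-23 cm³, so a = 4.577 × 10^-8 cm = 4.58 Å.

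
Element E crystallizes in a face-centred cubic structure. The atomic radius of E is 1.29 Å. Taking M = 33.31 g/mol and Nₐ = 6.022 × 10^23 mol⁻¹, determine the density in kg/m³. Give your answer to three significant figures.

In an FCC lattice, atoms touch along the face diagonal, so √2·a = 4r, giving a = 3.649 Å = 3.649 × 10^-8 cm.
With Z = 4, ρ = Z·M/(N_A·a³) = 4 × 33.31 / (6.022 × 10²³ × 4.857 × 10^-23) = 4.555 g/cm³ = 4560 kg/m³.

4560 kg/m³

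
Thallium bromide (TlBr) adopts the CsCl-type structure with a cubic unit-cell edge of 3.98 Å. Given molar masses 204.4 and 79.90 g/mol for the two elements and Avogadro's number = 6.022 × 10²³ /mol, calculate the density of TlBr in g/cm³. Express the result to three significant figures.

The CsCl-type structure contains Z = 1 formula unit per cell; M(TlBr) = 204.4 + 79.90 = 284.3 g/mol.
a³ = (3.980 × 10^-8 cm)³ = 6.304 × 10^-23 cm³.
ρ = 1 × 284.3 / (6.022 × 10²³ × 6.304 × 10^-23) = 7.488 g/cm³.

7.49 g/cm³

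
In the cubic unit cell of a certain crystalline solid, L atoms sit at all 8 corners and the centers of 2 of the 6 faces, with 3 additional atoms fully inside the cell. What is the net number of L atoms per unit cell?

5

Corner atoms are shared by 8 cells (1/8 each), face atoms by 2 (1/2 each), interior atoms are unshared.
Net atoms = 8 × 1/8 + 2 × 1/2 + 3 = 1 + 1 + 3 = 5.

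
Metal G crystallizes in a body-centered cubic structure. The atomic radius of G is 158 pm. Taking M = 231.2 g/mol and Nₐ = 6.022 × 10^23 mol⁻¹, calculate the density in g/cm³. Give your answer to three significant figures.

In a BCC lattice, atoms touch along the body diagonal, so √3·a = 4r, giving a = 364.9 pm = 3.649 × 10^-8 cm.
With Z = 2, ρ = Z·M/(N_A·a³) = 2 × 231.2 / (6.022 × 10²³ × 4.858 × 10^-23) = 15.81 g/cm³.

15.8 g/cm³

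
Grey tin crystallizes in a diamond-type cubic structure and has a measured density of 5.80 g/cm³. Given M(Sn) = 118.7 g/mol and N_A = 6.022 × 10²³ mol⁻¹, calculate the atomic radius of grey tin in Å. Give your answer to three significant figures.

1.40 Å

For a diamond cubic cell (Z = 8), a³ = Z·M/(N_A·ρ) = 8 × 118.7 / (6.022 × 10²³ × 5.800) = 2.719 × 10^-22 cm³, so a = 6.478 × 10^-8 cm = 6.478 Å.
Nearest neighbors lie along the body diagonal with √3·a = 8r, so r = 0.2165 × a = 1.40 Å.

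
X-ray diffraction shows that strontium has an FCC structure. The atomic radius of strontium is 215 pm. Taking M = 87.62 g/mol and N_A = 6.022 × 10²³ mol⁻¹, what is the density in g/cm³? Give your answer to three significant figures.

2.59 g/cm³

In an FCC lattice, atoms touch along the face diagonal, so √2·a = 4r, giving a = 608.1 pm = 6.081 × 10^-8 cm.
With Z = 4, ρ = Z·M/(N_A·a³) = 4 × 87.62 / (6.022 × 10²³ × 2.249 × 10^-22) = 2.588 g/cm³.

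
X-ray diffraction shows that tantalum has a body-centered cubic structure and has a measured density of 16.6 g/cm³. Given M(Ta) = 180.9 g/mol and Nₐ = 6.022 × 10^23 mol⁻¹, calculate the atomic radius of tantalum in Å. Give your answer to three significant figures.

For a BCC cell (Z = 2), a³ = Z·M/(N_A·ρ) = 2 × 180.9 / (6.022 × 10²³ × 16.60) = 3.619 × 10^-23 cm³, so a = 3.308 × 10^-8 cm = 3.308 Å.
Atoms touch along the body diagonal, so √3·a = 4r, so r = 0.4330 × a = 1.43 Å.

1.43 Å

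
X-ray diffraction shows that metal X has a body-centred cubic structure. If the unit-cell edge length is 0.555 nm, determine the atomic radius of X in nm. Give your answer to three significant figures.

In a BCC lattice, atoms touch along the body diagonal, so √3·a = 4r.
r = √3·a/4 = 1.7321 × 0.555 / 4 = 0.240 nm.

0.240 nm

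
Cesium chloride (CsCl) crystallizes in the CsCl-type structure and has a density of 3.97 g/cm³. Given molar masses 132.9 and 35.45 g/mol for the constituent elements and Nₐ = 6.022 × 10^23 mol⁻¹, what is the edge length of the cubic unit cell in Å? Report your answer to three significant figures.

M(CsCl) = 168.35 g/mol; Z = 1 formula unit per cell.
a³ = Z·M/(N_A·ρ) = 1 × 168.35 / (6.022 × 10²³ × 3.97) = 7.042 × 10^-23 cm³, so a = 4.129 × 10^-8 cm = 4.13 Å.

4.13 Å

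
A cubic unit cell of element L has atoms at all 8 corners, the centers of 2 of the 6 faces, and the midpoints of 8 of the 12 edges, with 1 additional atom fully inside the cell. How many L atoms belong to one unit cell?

Corner atoms are shared by 8 cells (1/8 each), face atoms by 2 (1/2 each), edge atoms by 4 (1/4 each), interior atoms are unshared.
Net atoms = 8 × 1/8 + 2 × 1/2 + 8 × 1/4 + 1 = 1 + 1 + 2 + 1 = 5.

5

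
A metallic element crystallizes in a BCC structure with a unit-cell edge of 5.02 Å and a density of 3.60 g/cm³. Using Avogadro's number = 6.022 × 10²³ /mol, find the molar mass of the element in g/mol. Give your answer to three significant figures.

137 g/mol

A BCC cell has Z = 2 atoms; a = 5.020 × 10^-8 cm.
M = ρ·N_A·a³/Z = 3.60 × 6.022 × 10²³ × 1.265 × 10^-22 / 2 = 137 g/mol.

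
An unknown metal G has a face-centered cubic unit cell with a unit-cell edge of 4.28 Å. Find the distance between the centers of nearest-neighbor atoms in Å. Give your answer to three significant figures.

In an FCC structure, atoms touch along the face diagonal, so √2·a = 4r; the nearest-neighbor distance equals 2r = 0.7071·a.
d = 0.7071 × 4.28 = 3.03 Å.

3.03 Å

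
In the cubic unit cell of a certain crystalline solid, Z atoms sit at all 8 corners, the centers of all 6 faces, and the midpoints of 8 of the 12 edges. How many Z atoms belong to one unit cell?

Corner atoms are shared by 8 cells (1/8 each), face atoms by 2 (1/2 each), edge atoms by 4 (1/4 each).
Net atoms = 8 × 1/8 + 6 × 1/2 + 8 × 1/4 = 1 + 3 + 2 = 6.

6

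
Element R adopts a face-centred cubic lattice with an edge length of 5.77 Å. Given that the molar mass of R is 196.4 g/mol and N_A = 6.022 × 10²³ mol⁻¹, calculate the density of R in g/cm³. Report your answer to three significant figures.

An FCC unit cell contains Z = 4 atoms.
Cell volume: a³ = (5.77 Å)³ = (5.770 × 10^-8 cm)³ = 1.921 × 10^-22 cm³.
ρ = Z·M/(N_A·a³) = 4 × 196.4 / (6.022 × 10²³ × 1.921 × 10^-22) = 6.791 g/cm³.

6.79 g/cm³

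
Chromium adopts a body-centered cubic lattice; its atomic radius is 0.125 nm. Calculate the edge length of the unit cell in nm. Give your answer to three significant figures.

In a BCC lattice, atoms touch along the body diagonal, so √3·a = 4r.
a = 4r/√3 = 4 × 0.125 / 1.7321 = 0.289 nm.

0.289 nm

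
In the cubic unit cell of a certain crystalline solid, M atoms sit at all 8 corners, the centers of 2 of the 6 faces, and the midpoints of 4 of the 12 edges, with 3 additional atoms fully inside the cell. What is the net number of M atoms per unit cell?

Corner atoms are shared by 8 cells (1/8 each), face atoms by 2 (1/2 each), edge atoms by 4 (1/4 each), interior atoms are unshared.
Net atoms = 8 × 1/8 + 2 × 1/2 + 4 × 1/4 + 3 = 1 + 1 + 1 + 3 = 6.

6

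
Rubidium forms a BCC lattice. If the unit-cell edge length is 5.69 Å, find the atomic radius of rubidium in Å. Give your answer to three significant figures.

In a BCC lattice, atoms touch along the body diagonal, so √3·a = 4r.
r = √3·a/4 = 1.7321 × 5.69 / 4 = 2.46 Å.

2.46 Å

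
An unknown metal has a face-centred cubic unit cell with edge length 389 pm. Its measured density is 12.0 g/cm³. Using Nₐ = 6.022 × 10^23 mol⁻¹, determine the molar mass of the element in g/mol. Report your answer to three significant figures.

An FCC cell has Z = 4 atoms; a = 3.890 × 10^-8 cm.
M = ρ·N_A·a³/Z = 12.0 × 6.022 × 10²³ × 5.886 × 10^-23 / 4 = 106 g/mol.

106 g/mol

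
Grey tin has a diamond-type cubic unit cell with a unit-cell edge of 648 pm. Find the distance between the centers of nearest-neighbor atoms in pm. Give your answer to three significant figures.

281 pm

In a diamond cubic structure, nearest neighbors lie along the body diagonal with √3·a = 8r; the nearest-neighbor distance equals 2r = 0.4330·a.
d = 0.4330 × 648 = 281 pm.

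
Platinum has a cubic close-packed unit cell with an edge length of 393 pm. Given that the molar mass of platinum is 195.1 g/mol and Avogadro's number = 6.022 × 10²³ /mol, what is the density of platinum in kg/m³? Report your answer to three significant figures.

An FCC unit cell contains Z = 4 atoms.
Cell volume: a³ = (393 pm)³ = (3.930 × 10^-8 cm)³ = 6.070 × 10^-23 cm³.
ρ = Z·M/(N_A·a³) = 4 × 195.1 / (6.022 × 10²³ × 6.070 × 10^-23) = 21.35 g/cm³ = 21400 kg/m³.

21400 kg/m³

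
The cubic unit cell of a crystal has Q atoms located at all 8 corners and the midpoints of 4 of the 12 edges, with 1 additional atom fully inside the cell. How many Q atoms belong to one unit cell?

Corner atoms are shared by 8 cells (1/8 each), edge atoms by 4 (1/4 each), interior atoms are unshared.
Net atoms = 8 × 1/8 + 4 × 1/4 + 1 = 1 + 1 + 1 = 3.

3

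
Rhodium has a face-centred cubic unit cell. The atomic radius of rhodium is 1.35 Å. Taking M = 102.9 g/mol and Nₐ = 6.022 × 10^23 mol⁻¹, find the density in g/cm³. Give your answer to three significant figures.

12.3 g/cm³

In an FCC lattice, atoms touch along the face diagonal, so √2·a = 4r, giving a = 3.818 Å = 3.818 × 10^-8 cm.
With Z = 4, ρ = Z·M/(N_A·a³) = 4 × 102.9 / (6.022 × 10²³ × 5.567 × 10^-23) = 12.28 g/cm³.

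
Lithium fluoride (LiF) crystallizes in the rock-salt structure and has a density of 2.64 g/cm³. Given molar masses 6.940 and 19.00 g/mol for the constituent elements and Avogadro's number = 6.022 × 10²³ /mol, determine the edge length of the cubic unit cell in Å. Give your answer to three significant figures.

M(LiF) = 25.94 g/mol; Z = 4 formula units per cell.
a³ = Z·M/(N_A·ρ) = 4 × 25.94 / (6.022 × 10²³ × 2.64) = 6.527 × 10^-23 cm³, so a = 4.026 × 10^-8 cm = 4.03 Å.

4.03 Å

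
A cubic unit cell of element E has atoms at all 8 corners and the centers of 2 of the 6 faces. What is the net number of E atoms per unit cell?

Corner atoms are shared by 8 cells (1/8 each), face atoms by 2 (1/2 each).
Net atoms = 8 × 1/8 + 2 × 1/2 = 1 + 1 = 2.

2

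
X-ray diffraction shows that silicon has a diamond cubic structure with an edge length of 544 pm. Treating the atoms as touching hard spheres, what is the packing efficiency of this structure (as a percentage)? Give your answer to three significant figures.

34.0%

In a diamond cubic lattice nearest neighbors lie along the body diagonal with √3·a = 8r, so r = 0.2165a = 117.8 pm.
Packing fraction = Z·(4/3)πr³ / a³ = 8 × (4/3)π × (117.8)³ / (544)³ = 0.3401 = 34.0%.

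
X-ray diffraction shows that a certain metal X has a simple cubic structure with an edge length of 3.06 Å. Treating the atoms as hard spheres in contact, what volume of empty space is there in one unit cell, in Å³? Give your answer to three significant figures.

In a simple cubic lattice atoms touch along the cell edge, so a = 2r, so r = 0.5000a = 1.530 Å.
V_cell = a³ = 28.65 Å³; V_atoms = 1 × (4/3)πr³ = 15.00 Å³.
Empty space = 28.65 − 15.00 = 13.7 Å³.

13.7 Å³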